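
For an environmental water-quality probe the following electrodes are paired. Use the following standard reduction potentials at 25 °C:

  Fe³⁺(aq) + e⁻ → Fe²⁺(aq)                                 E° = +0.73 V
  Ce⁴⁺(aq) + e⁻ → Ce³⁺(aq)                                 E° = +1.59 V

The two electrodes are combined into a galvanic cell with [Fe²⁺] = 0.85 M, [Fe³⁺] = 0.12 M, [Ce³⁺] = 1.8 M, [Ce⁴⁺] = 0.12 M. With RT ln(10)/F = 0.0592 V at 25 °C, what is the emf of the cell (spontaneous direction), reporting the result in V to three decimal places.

+0.841 V

Ce⁴⁺/Ce³⁺ is the cathode (higher E°), Fe³⁺/Fe²⁺ the anode: E°cell = +1.59 − (+0.73) = +0.86 V, n = 1.
Overall: Ce⁴⁺(aq) + Fe²⁺(aq) → Ce³⁺(aq) + Fe³⁺(aq)
Q = [Ce³⁺]·[Fe³⁺] / ([Ce⁴⁺]·[Fe²⁺]); log Q = 0.326.
E = E° − (0.0592/n) log Q = +0.86 − (0.0592/1)(0.326) = +0.841 V.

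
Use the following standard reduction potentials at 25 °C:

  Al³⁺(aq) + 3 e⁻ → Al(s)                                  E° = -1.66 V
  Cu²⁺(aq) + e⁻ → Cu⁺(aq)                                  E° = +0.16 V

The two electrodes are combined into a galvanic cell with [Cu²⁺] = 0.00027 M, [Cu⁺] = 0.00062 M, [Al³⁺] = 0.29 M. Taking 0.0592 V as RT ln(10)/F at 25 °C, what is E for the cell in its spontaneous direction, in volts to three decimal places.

Cu²⁺/Cu⁺ is the cathode (higher E°), Al³⁺/Al the anode: E°cell = +0.16 − (-1.66) = +1.82 V, n = 3.
Overall: 3 Cu²⁺(aq) + Al(s) → 3 Cu⁺(aq) + Al³⁺(aq)
Q = [Cu⁺]^3·[Al³⁺] / ([Cu²⁺]^3); log Q = 0.545.
E = E° − (0.0592/n) log Q = +1.82 − (0.0592/3)(0.545) = +1.809 V.

+1.809 V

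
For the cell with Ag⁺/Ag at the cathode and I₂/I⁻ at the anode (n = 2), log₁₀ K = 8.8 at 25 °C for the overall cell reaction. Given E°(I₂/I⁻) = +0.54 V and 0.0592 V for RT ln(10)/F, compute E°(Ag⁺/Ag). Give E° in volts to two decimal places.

E°cell = (0.0592/n)·log K = (0.0592/2)(8.8) = +0.260 V.
Since Ag⁺/Ag is the cathode and I₂/I⁻ the anode, E°cell = E°(Ag⁺/Ag) − E°(I₂/I⁻).
So E°(Ag⁺/Ag) = E°cell + E°(I₂/I⁻) = +0.260 + (+0.54) = +0.80 V.

+0.80 V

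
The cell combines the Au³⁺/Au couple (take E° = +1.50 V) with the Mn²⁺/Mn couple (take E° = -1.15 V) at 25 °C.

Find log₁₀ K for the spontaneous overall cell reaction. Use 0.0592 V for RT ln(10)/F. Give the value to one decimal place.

Cathode: Au³⁺/Au; anode: Mn²⁺/Mn. E°cell = +2.65 V, n = 6.
log K = nE°cell / 0.0592 = (6)(+2.65) / 0.0592 = 268.6.

268.6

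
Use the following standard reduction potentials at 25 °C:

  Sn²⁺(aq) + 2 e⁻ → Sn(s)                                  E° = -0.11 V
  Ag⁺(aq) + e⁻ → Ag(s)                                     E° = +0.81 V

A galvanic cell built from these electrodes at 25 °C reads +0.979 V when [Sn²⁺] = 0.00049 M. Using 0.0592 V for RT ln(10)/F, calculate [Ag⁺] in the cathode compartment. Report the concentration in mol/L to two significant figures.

Ag⁺/Ag is the cathode, Sn²⁺/Sn the anode: E°cell = +0.92 V, n = 2.
Overall reaction: 2 Ag⁺(aq) + Sn(s) → 2 Ag(s) + Sn²⁺(aq); Q = [Sn²⁺]^1/[Ag⁺]^2.
From E = E° − (0.0592/n) log Q: log Q = (E° − E)·n/0.0592 = (+0.92 − (+0.979))·2/0.0592 = -1.9932.
So 2·log[Ag⁺] = 1·log(0.00049) − log Q = -3.3098 − (-1.9932) = -1.3166; log[Ag⁺] = -1.3166 / 2 = -0.6583; [Ag⁺] = 10^(-0.6583) ≈ 0.22 M.

0.22 M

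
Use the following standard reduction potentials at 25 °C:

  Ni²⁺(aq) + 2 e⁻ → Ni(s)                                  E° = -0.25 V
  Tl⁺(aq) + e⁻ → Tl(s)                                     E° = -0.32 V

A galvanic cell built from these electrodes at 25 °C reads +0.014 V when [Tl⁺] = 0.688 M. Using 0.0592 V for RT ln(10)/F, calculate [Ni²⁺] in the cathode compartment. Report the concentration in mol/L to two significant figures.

Ni²⁺/Ni is the cathode, Tl⁺/Tl the anode: E°cell = +0.07 V, n = 2.
Overall reaction: Ni²⁺(aq) + 2 Tl(s) → Ni(s) + 2 Tl⁺(aq); Q = [Tl⁺]^2/[Ni²⁺]^1.
From E = E° − (0.0592/n) log Q: log Q = (E° − E)·n/0.0592 = (+0.07 − (+0.014))·2/0.0592 = 1.8919.
So 1·log[Ni²⁺] = 2·log(0.688) − log Q = -0.3248 − (1.8919) = -2.2167; [Ni²⁺] = 10^(-2.2167) ≈ 0.0061 M.

0.0061 M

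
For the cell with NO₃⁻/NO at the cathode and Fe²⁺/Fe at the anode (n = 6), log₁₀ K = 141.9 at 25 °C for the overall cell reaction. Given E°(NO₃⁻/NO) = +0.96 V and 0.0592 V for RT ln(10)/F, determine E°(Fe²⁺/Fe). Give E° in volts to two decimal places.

E°cell = (0.0592/n)·log K = (0.0592/6)(141.9) = +1.400 V.
Since NO₃⁻/NO is the cathode and Fe²⁺/Fe the anode, E°cell = E°(NO₃⁻/NO) − E°(Fe²⁺/Fe).
So E°(Fe²⁺/Fe) = E°(NO₃⁻/NO) − E°cell = (+0.96) − (+1.400) = -0.44 V.

-0.44 V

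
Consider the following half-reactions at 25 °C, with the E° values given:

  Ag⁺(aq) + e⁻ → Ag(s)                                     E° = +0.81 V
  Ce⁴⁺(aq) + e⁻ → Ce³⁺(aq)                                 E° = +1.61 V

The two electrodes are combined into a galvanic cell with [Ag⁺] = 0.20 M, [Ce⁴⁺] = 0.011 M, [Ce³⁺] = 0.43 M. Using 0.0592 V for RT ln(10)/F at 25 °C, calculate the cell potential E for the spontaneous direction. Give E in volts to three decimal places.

Ce⁴⁺/Ce³⁺ is the cathode (higher E°), Ag⁺/Ag the anode: E°cell = +1.61 − (+0.81) = +0.80 V, n = 1.
Overall: Ce⁴⁺(aq) + Ag(s) → Ce³⁺(aq) + Ag⁺(aq)
Q = [Ce³⁺]·[Ag⁺] / ([Ce⁴⁺]); log Q = 0.893.
E = E° − (0.0592/n) log Q = +0.80 − (0.0592/1)(0.893) = +0.747 V.

+0.747 V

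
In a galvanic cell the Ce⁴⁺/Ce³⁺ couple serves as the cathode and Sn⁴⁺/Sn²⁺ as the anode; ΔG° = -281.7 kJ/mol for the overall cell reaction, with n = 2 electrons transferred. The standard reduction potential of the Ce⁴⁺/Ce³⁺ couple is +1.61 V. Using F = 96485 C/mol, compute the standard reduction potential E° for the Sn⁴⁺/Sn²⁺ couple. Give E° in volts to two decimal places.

+0.15 V

E°cell = −ΔG°/(nF) = −(-281.7×10³)/((2)(96485)) = +1.460 V.
Since Ce⁴⁺/Ce³⁺ is the cathode and Sn⁴⁺/Sn²⁺ the anode, E°cell = E°(Ce⁴⁺/Ce³⁺) − E°(Sn⁴⁺/Sn²⁺).
So E°(Sn⁴⁺/Sn²⁺) = E°(Ce⁴⁺/Ce³⁺) − E°cell = (+1.61) − (+1.460) = +0.15 V.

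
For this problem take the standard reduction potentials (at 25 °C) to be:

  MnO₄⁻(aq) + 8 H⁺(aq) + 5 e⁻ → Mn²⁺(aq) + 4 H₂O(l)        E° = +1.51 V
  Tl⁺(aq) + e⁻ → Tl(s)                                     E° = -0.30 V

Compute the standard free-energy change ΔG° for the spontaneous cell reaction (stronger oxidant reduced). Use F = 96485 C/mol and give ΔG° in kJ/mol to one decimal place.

MnO₄⁻/Mn²⁺ (E° = +1.51 V) is the cathode; Tl⁺/Tl (E° = -0.30 V) is the anode, so E°cell = +1.81 V.
Balancing electrons gives n = 5 (lcm of 5 and 1).
ΔG° = −nFE° = −(5)(96485)(+1.81) = -873,189 J = -873.2 kJ/mol.

-873.2 kJ/mol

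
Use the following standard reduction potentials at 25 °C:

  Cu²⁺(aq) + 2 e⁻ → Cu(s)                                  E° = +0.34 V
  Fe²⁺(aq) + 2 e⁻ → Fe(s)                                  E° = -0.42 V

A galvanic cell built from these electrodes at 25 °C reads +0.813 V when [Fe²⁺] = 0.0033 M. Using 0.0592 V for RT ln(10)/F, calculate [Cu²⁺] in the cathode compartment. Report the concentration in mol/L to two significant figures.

0.20 M

Cu²⁺/Cu is the cathode, Fe²⁺/Fe the anode: E°cell = +0.76 V, n = 2.
Overall reaction: Cu²⁺(aq) + Fe(s) → Cu(s) + Fe²⁺(aq); Q = [Fe²⁺]^1/[Cu²⁺]^1.
From E = E° − (0.0592/n) log Q: log Q = (E° − E)·n/0.0592 = (+0.76 − (+0.813))·2/0.0592 = -1.7905.
So 1·log[Cu²⁺] = 1·log(0.0033) − log Q = -2.4815 − (-1.7905) = -0.6910; [Cu²⁺] = 10^(-0.6910) ≈ 0.20 M.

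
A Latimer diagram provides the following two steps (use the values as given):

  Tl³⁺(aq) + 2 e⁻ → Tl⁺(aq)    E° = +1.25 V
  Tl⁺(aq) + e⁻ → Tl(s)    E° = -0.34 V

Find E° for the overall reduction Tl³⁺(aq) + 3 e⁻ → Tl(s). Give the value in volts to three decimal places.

Adding the free-energy changes (−nFE°) of the two steps gives −n₃FE°₃ = −n₁FE°₁ − n₂FE°₂.
E°₃ = (2×+1.25 + 1×-0.34) / 3 = (+2.160) / 3 = +0.720 V.

+0.720 V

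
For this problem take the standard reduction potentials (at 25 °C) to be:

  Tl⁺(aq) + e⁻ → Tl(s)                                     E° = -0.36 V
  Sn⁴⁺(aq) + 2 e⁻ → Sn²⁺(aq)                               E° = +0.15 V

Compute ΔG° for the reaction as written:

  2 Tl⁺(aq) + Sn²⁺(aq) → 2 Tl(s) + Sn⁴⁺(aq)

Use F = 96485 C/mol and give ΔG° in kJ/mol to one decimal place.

+98.4 kJ/mol

As written, Tl⁺/Tl is reduced (cathode) and Sn⁴⁺/Sn²⁺ is oxidised (anode), so E°cell = (-0.36) − (+0.15) = -0.51 V.
Balancing electrons gives n = 2.
ΔG° = −nFE° = −(2)(96485)(-0.51) = 98,415 J = +98.4 kJ/mol.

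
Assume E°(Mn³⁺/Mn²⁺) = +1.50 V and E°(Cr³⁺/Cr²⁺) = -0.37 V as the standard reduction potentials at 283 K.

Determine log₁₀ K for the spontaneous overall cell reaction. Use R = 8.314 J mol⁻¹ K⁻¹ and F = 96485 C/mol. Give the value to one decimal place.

33.3

Cathode: Mn³⁺/Mn²⁺; anode: Cr³⁺/Cr²⁺. E°cell = (+1.50) − (-0.37) = +1.87 V, with n = 1.
ΔG° = −nFE° = −RT ln K, so ln K = nFE°/(RT) = (1)(96485)(+1.87) / ((8.314)(283)) = 76.684.
log₁₀ K = 76.684 / ln 10 = 33.3.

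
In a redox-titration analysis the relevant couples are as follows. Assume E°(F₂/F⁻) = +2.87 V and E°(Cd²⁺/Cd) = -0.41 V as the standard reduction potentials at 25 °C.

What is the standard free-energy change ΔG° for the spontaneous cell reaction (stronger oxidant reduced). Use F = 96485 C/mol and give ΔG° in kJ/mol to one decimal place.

-632.9 kJ/mol

F₂/F⁻ (E° = +2.87 V) is the cathode; Cd²⁺/Cd (E° = -0.41 V) is the anode, so E°cell = +3.28 V.
Balancing electrons gives n = 2 (lcm of 2 and 2).
ΔG° = −nFE° = −(2)(96485)(+3.28) = -632,942 J = -632.9 kJ/mol.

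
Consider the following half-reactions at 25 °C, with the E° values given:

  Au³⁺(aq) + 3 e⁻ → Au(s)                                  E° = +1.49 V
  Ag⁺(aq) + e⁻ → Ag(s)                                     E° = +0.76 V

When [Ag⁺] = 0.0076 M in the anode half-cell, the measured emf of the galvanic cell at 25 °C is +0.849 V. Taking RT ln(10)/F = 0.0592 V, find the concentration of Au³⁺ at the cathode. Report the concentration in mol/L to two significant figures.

Au³⁺/Au is the cathode, Ag⁺/Ag the anode: E°cell = +0.73 V, n = 3.
Overall reaction: Au³⁺(aq) + 3 Ag(s) → Au(s) + 3 Ag⁺(aq); Q = [Ag⁺]^3/[Au³⁺]^1.
From E = E° − (0.0592/n) log Q: log Q = (E° − E)·n/0.0592 = (+0.73 − (+0.849))·3/0.0592 = -6.0304.
So 1·log[Au³⁺] = 3·log(0.0076) − log Q = -6.3576 − (-6.0304) = -0.3272; [Au³⁺] = 10^(-0.3272) ≈ 0.47 M.

0.47 M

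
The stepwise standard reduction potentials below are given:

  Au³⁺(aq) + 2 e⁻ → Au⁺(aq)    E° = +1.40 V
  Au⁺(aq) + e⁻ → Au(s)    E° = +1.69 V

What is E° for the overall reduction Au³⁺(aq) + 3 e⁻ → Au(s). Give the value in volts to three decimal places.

+1.497 V

Since ΔG° = −nFE° is additive over sequential reductions, n₃E°₃ = n₁E°₁ + n₂E°₂.
E°₃ = (2×+1.40 + 1×+1.69) / 3 = (+4.490) / 3 = +1.497 V.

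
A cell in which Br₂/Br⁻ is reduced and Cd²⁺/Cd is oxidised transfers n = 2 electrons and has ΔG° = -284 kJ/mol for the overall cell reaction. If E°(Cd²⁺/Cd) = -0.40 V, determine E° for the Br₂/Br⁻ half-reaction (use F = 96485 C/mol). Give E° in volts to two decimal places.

+1.07 V

E°cell = −ΔG°/(nF) = −(-284×10³)/((2)(96485)) = +1.472 V.
Since Br₂/Br⁻ is the cathode and Cd²⁺/Cd the anode, E°cell = E°(Br₂/Br⁻) − E°(Cd²⁺/Cd).
So E°(Br₂/Br⁻) = E°cell + E°(Cd²⁺/Cd) = +1.472 + (-0.40) = +1.07 V.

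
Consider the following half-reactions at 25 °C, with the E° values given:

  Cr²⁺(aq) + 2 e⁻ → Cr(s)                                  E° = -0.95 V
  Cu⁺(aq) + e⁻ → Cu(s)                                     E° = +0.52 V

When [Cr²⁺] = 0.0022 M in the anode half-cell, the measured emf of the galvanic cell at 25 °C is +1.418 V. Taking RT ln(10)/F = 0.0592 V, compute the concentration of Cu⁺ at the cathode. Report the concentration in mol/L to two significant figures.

Cu⁺/Cu is the cathode, Cr²⁺/Cr the anode: E°cell = +1.47 V, n = 2.
Overall reaction: 2 Cu⁺(aq) + Cr(s) → 2 Cu(s) + Cr²⁺(aq); Q = [Cr²⁺]^1/[Cu⁺]^2.
From E = E° − (0.0592/n) log Q: log Q = (E° − E)·n/0.0592 = (+1.47 − (+1.418))·2/0.0592 = 1.7568.
So 2·log[Cu⁺] = 1·log(0.0022) − log Q = -2.6576 − (1.7568) = -4.4144; log[Cu⁺] = -4.4144 / 2 = -2.2072; [Cu⁺] = 10^(-2.2072) ≈ 0.0062 M.

0.0062 M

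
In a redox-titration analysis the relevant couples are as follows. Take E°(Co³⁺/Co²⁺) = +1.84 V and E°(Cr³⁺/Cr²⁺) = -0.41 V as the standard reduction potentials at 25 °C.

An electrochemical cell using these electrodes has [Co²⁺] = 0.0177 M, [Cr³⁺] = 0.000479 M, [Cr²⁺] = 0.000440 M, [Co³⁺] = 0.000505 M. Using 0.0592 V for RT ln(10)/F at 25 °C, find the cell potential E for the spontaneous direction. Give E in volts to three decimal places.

+2.156 V

Co³⁺/Co²⁺ is the cathode (higher E°), Cr³⁺/Cr²⁺ the anode: E°cell = +1.84 − (-0.41) = +2.25 V, n = 1.
Overall: Co³⁺(aq) + Cr²⁺(aq) → Co²⁺(aq) + Cr³⁺(aq)
Q = [Co²⁺]·[Cr³⁺] / ([Co³⁺]·[Cr²⁺]); log Q = 1.582.
E = E° − (0.0592/n) log Q = +2.25 − (0.0592/1)(1.582) = +2.156 V.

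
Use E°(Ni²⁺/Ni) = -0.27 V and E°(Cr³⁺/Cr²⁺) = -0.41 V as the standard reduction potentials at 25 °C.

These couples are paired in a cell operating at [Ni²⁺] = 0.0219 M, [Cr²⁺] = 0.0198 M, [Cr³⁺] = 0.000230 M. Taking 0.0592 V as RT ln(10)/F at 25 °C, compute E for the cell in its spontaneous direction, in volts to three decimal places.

Ni²⁺/Ni is the cathode (higher E°), Cr³⁺/Cr²⁺ the anode: E°cell = -0.27 − (-0.41) = +0.14 V, n = 2.
Overall: Ni²⁺(aq) + 2 Cr²⁺(aq) → Ni(s) + 2 Cr³⁺(aq)
Q = [Cr³⁺]^2 / ([Ni²⁺]·[Cr²⁺]^2); log Q = -2.210.
E = E° − (0.0592/n) log Q = +0.14 − (0.0592/2)(-2.210) = +0.205 V.

+0.205 V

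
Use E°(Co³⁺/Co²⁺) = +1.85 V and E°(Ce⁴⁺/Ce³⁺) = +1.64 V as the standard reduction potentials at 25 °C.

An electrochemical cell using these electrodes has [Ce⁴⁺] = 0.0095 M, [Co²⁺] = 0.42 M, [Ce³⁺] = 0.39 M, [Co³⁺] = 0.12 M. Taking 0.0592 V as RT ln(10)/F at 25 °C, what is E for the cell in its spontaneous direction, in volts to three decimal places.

Co³⁺/Co²⁺ is the cathode (higher E°), Ce⁴⁺/Ce³⁺ the anode: E°cell = +1.85 − (+1.64) = +0.21 V, n = 1.
Overall: Co³⁺(aq) + Ce³⁺(aq) → Co²⁺(aq) + Ce⁴⁺(aq)
Q = [Co²⁺]·[Ce⁴⁺] / ([Co³⁺]·[Ce³⁺]); log Q = -1.069.
E = E° − (0.0592/n) log Q = +0.21 − (0.0592/1)(-1.069) = +0.273 V.

+0.273 V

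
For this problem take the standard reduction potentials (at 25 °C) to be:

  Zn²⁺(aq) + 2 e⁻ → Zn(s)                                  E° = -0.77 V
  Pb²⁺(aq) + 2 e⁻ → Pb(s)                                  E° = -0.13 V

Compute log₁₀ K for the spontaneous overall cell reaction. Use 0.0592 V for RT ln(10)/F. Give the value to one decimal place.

21.6

Cathode: Pb²⁺/Pb; anode: Zn²⁺/Zn. E°cell = +0.64 V, n = 2.
log K = nE°cell / 0.0592 = (2)(+0.64) / 0.0592 = 21.6.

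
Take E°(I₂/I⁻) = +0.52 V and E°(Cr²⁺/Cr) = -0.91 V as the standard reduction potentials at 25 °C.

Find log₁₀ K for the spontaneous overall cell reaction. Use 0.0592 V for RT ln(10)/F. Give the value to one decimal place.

48.3

Cathode: I₂/I⁻; anode: Cr²⁺/Cr. E°cell = +1.43 V, n = 2.
log K = nE°cell / 0.0592 = (2)(+1.43) / 0.0592 = 48.3.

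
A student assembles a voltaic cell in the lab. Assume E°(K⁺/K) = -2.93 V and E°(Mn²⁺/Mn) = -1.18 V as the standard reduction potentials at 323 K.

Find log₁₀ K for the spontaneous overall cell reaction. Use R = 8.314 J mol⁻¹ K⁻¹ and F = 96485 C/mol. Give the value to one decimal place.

54.6

Cathode: Mn²⁺/Mn; anode: K⁺/K. E°cell = (-1.18) − (-2.93) = +1.75 V, with n = 2.
ΔG° = −nFE° = −RT ln K, so ln K = nFE°/(RT) = (2)(96485)(+1.75) / ((8.314)(323)) = 125.752.
log₁₀ K = 125.752 / ln 10 = 54.6.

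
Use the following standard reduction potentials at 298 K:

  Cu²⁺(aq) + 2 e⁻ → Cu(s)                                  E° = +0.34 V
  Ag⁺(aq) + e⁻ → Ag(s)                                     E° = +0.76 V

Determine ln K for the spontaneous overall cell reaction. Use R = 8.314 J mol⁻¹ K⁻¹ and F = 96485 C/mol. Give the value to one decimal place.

Cathode: Ag⁺/Ag; anode: Cu²⁺/Cu. E°cell = (+0.76) − (+0.34) = +0.42 V, with n = 2.
ΔG° = −nFE° = −RT ln K, so ln K = nFE°/(RT) = (2)(96485)(+0.42) / ((8.314)(298)) = 32.712.

32.7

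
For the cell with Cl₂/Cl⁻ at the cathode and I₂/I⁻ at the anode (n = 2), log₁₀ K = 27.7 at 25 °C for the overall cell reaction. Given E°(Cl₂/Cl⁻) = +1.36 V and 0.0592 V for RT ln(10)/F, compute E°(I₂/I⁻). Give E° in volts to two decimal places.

+0.54 V

E°cell = (0.0592/n)·log K = (0.0592/2)(27.7) = +0.820 V.
Since Cl₂/Cl⁻ is the cathode and I₂/I⁻ the anode, E°cell = E°(Cl₂/Cl⁻) − E°(I₂/I⁻).
So E°(I₂/I⁻) = E°(Cl₂/Cl⁻) − E°cell = (+1.36) − (+0.820) = +0.54 V.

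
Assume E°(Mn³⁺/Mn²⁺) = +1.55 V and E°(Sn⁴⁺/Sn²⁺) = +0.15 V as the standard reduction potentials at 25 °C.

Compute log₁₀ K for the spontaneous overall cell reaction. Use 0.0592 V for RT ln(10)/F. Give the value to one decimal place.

Cathode: Mn³⁺/Mn²⁺; anode: Sn⁴⁺/Sn²⁺. E°cell = +1.40 V, n = 2.
log K = nE°cell / 0.0592 = (2)(+1.40) / 0.0592 = 47.3.

47.3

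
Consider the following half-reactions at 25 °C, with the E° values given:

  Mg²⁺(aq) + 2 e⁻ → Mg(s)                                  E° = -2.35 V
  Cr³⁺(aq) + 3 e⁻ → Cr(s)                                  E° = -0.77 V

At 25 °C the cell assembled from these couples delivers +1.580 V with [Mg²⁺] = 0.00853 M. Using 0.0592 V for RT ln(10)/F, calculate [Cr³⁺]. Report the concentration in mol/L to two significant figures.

Cr³⁺/Cr is the cathode, Mg²⁺/Mg the anode: E°cell = +1.58 V, n = 6.
Overall reaction: 2 Cr³⁺(aq) + 3 Mg(s) → 2 Cr(s) + 3 Mg²⁺(aq); Q = [Mg²⁺]^3/[Cr³⁺]^2.
From E = E° − (0.0592/n) log Q: log Q = (E° − E)·n/0.0592 = (+1.58 − (+1.580))·6/0.0592 = 0.0000.
So 2·log[Cr³⁺] = 3·log(0.00853) − log Q = -6.2072 − (0.0000) = -6.2072; log[Cr³⁺] = -6.2072 / 2 = -3.1036; [Cr³⁺] = 10^(-3.1036) ≈ 0.00079 M.

0.00079 M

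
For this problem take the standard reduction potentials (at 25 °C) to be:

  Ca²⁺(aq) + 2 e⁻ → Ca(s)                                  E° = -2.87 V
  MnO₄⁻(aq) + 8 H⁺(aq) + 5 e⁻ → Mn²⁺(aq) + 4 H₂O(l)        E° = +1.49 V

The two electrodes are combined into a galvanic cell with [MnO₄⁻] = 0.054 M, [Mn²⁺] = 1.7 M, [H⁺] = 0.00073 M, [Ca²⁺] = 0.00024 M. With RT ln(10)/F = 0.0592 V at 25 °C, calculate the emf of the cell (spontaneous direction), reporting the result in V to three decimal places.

+4.152 V

MnO₄⁻/Mn²⁺ is the cathode (higher E°), Ca²⁺/Ca the anode: E°cell = +1.49 − (-2.87) = +4.36 V, n = 10.
Overall: 2 MnO₄⁻(aq) + 16 H⁺(aq) + 5 Ca(s) → 2 Mn²⁺(aq) + 8 H₂O(l) + 5 Ca²⁺(aq)
Q = [Mn²⁺]^2·[Ca²⁺]^5 / ([MnO₄⁻]^2·[H⁺]^16); log Q = 35.084.
E = E° − (0.0592/n) log Q = +4.36 − (0.0592/10)(35.084) = +4.152 V.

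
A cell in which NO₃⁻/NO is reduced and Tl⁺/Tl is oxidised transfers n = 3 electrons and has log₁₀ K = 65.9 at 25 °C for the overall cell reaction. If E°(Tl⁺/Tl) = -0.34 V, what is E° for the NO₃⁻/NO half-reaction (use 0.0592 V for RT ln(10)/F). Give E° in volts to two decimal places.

+0.96 V

E°cell = (0.0592/n)·log K = (0.0592/3)(65.9) = +1.300 V.
Since NO₃⁻/NO is the cathode and Tl⁺/Tl the anode, E°cell = E°(NO₃⁻/NO) − E°(Tl⁺/Tl).
So E°(NO₃⁻/NO) = E°cell + E°(Tl⁺/Tl) = +1.300 + (-0.34) = +0.96 V.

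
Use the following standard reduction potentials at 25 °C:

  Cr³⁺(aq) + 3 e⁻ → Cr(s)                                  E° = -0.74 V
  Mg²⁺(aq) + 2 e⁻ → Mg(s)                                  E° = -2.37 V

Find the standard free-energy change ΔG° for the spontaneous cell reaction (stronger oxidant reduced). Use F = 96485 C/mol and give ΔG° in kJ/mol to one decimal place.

-943.6 kJ/mol

Cr³⁺/Cr (E° = -0.74 V) is the cathode; Mg²⁺/Mg (E° = -2.37 V) is the anode, so E°cell = +1.63 V.
Balancing electrons gives n = 6 (lcm of 3 and 2).
ΔG° = −nFE° = −(6)(96485)(+1.63) = -943,623 J = -943.6 kJ/mol.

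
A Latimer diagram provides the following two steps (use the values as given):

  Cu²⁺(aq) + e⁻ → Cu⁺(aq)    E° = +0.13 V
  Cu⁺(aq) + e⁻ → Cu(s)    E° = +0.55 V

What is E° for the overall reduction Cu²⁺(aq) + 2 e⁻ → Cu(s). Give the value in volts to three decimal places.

+0.340 V

Since ΔG° = −nFE° is additive over sequential reductions, n₃E°₃ = n₁E°₁ + n₂E°₂.
E°₃ = (1×+0.13 + 1×+0.55) / 2 = (+0.680) / 2 = +0.340 V.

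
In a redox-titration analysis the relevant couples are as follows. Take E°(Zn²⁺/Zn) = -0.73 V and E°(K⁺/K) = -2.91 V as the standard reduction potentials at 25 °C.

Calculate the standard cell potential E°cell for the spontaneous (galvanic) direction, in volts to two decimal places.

+2.18 V

The Zn²⁺/Zn couple has the higher reduction potential, so it is the cathode; K⁺/K is oxidised at the anode.
E°cell = E°(cathode) − E°(anode) = (-0.73) − (-2.91) = +2.18 V.
Since E°cell > 0, the reaction is spontaneous under standard conditions.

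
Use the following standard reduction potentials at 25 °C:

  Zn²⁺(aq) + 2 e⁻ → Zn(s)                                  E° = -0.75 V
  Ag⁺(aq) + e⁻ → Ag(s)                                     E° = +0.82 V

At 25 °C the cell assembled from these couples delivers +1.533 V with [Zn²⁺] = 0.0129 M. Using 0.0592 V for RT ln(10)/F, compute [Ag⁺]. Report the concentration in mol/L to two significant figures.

Ag⁺/Ag is the cathode, Zn²⁺/Zn the anode: E°cell = +1.57 V, n = 2.
Overall reaction: 2 Ag⁺(aq) + Zn(s) → 2 Ag(s) + Zn²⁺(aq); Q = [Zn²⁺]^1/[Ag⁺]^2.
From E = E° − (0.0592/n) log Q: log Q = (E° − E)·n/0.0592 = (+1.57 − (+1.533))·2/0.0592 = 1.2500.
So 2·log[Ag⁺] = 1·log(0.0129) − log Q = -1.8894 − (1.2500) = -3.1394; log[Ag⁺] = -3.1394 / 2 = -1.5697; [Ag⁺] = 10^(-1.5697) ≈ 0.027 M.

0.027 M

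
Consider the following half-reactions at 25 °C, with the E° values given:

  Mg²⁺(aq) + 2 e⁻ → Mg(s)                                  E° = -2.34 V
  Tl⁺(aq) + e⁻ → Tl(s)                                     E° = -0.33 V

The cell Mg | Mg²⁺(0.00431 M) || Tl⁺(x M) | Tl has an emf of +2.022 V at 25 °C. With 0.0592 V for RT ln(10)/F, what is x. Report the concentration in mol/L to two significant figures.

0.10 M

Tl⁺/Tl is the cathode, Mg²⁺/Mg the anode: E°cell = +2.01 V, n = 2.
Overall reaction: 2 Tl⁺(aq) + Mg(s) → 2 Tl(s) + Mg²⁺(aq); Q = [Mg²⁺]^1/[Tl⁺]^2.
From E = E° − (0.0592/n) log Q: log Q = (E° − E)·n/0.0592 = (+2.01 − (+2.022))·2/0.0592 = -0.4054.
So 2·log[Tl⁺] = 1·log(0.00431) − log Q = -2.3655 − (-0.4054) = -1.9601; log[Tl⁺] = -1.9601 / 2 = -0.9800; [Tl⁺] = 10^(-0.9800) ≈ 0.10 M.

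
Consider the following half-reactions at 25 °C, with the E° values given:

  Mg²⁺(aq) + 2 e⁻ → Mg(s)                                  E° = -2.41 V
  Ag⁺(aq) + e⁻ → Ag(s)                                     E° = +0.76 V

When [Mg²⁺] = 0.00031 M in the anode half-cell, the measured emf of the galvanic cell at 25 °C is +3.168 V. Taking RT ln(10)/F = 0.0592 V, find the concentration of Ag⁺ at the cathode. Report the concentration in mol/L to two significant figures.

0.016 M

Ag⁺/Ag is the cathode, Mg²⁺/Mg the anode: E°cell = +3.17 V, n = 2.
Overall reaction: 2 Ag⁺(aq) + Mg(s) → 2 Ag(s) + Mg²⁺(aq); Q = [Mg²⁺]^1/[Ag⁺]^2.
From E = E° − (0.0592/n) log Q: log Q = (E° − E)·n/0.0592 = (+3.17 − (+3.168))·2/0.0592 = 0.0676.
So 2·log[Ag⁺] = 1·log(0.00031) − log Q = -3.5086 − (0.0676) = -3.5762; log[Ag⁺] = -3.5762 / 2 = -1.7881; [Ag⁺] = 10^(-1.7881) ≈ 0.016 M.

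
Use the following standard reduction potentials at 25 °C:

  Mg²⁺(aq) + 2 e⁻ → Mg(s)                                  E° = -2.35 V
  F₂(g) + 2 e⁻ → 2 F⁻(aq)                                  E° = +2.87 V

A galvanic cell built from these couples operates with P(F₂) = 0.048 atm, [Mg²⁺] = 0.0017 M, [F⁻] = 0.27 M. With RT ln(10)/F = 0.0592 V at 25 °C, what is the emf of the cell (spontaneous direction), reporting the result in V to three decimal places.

F₂/F⁻ is the cathode (higher E°), Mg²⁺/Mg the anode: E°cell = +2.87 − (-2.35) = +5.22 V, n = 2.
Overall: F₂(g) + Mg(s) → 2 F⁻(aq) + Mg²⁺(aq)
Q = [F⁻]^2·[Mg²⁺] / (P(F₂)); log Q = -2.588.
E = E° − (0.0592/n) log Q = +5.22 − (0.0592/2)(-2.588) = +5.297 V.

+5.297 V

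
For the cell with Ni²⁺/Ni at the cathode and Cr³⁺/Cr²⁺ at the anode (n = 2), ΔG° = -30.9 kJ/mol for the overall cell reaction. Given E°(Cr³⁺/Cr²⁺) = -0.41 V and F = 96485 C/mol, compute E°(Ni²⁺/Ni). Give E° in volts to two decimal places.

E°cell = −ΔG°/(nF) = −(-30.9×10³)/((2)(96485)) = +0.160 V.
Since Ni²⁺/Ni is the cathode and Cr³⁺/Cr²⁺ the anode, E°cell = E°(Ni²⁺/Ni) − E°(Cr³⁺/Cr²⁺).
So E°(Ni²⁺/Ni) = E°cell + E°(Cr³⁺/Cr²⁺) = +0.160 + (-0.41) = -0.25 V.

-0.25 V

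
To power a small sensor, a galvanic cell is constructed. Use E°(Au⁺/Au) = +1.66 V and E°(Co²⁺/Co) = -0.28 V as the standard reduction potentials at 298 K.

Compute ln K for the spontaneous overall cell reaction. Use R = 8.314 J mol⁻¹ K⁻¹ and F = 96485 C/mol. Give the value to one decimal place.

Cathode: Au⁺/Au; anode: Co²⁺/Co. E°cell = (+1.66) − (-0.28) = +1.94 V, with n = 2.
ΔG° = −nFE° = −RT ln K, so ln K = nFE°/(RT) = (2)(96485)(+1.94) / ((8.314)(298)) = 151.100.

151.1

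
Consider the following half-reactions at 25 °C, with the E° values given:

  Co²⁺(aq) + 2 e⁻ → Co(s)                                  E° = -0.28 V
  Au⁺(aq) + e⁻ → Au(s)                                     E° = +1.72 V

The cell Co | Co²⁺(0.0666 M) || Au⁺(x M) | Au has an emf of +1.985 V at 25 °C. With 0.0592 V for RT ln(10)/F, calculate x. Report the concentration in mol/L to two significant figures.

0.14 M

Au⁺/Au is the cathode, Co²⁺/Co the anode: E°cell = +2.00 V, n = 2.
Overall reaction: 2 Au⁺(aq) + Co(s) → 2 Au(s) + Co²⁺(aq); Q = [Co²⁺]^1/[Au⁺]^2.
From E = E° − (0.0592/n) log Q: log Q = (E° − E)·n/0.0592 = (+2.00 − (+1.985))·2/0.0592 = 0.5068.
So 2·log[Au⁺] = 1·log(0.0666) − log Q = -1.1765 − (0.5068) = -1.6833; log[Au⁺] = -1.6833 / 2 = -0.8417; [Au⁺] = 10^(-0.8417) ≈ 0.14 M.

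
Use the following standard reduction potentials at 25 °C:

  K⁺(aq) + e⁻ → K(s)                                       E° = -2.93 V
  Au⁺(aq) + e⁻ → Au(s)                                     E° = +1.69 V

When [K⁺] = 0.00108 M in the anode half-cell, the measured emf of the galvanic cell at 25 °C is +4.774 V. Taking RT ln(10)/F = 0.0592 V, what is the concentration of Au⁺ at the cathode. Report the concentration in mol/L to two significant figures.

Au⁺/Au is the cathode, K⁺/K the anode: E°cell = +4.62 V, n = 1.
Overall reaction: Au⁺(aq) + K(s) → Au(s) + K⁺(aq); Q = [K⁺]^1/[Au⁺]^1.
From E = E° − (0.0592/n) log Q: log Q = (E° − E)·n/0.0592 = (+4.62 − (+4.774))·1/0.0592 = -2.6014.
So 1·log[Au⁺] = 1·log(0.00108) − log Q = -2.9666 − (-2.6014) = -0.3652; [Au⁺] = 10^(-0.3652) ≈ 0.43 M.

0.43 M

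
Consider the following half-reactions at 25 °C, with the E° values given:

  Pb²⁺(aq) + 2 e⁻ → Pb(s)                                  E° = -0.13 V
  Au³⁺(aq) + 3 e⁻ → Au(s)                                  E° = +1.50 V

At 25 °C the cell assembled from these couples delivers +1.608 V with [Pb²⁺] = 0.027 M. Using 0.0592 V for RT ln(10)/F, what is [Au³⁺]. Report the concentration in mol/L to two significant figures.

Au³⁺/Au is the cathode, Pb²⁺/Pb the anode: E°cell = +1.63 V, n = 6.
Overall reaction: 2 Au³⁺(aq) + 3 Pb(s) → 2 Au(s) + 3 Pb²⁺(aq); Q = [Pb²⁺]^3/[Au³⁺]^2.
From E = E° − (0.0592/n) log Q: log Q = (E° − E)·n/0.0592 = (+1.63 − (+1.608))·6/0.0592 = 2.2297.
So 2·log[Au³⁺] = 3·log(0.027) − log Q = -4.7059 − (2.2297) = -6.9356; log[Au³⁺] = -6.9356 / 2 = -3.4678; [Au³⁺] = 10^(-3.4678) ≈ 0.00034 M.

0.00034 M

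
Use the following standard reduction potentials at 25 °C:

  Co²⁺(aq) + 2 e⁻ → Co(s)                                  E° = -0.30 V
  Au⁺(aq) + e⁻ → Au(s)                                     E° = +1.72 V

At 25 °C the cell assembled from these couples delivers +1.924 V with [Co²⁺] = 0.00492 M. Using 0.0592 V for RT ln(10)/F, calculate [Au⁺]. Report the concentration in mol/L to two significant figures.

0.0017 M

Au⁺/Au is the cathode, Co²⁺/Co the anode: E°cell = +2.02 V, n = 2.
Overall reaction: 2 Au⁺(aq) + Co(s) → 2 Au(s) + Co²⁺(aq); Q = [Co²⁺]^1/[Au⁺]^2.
From E = E° − (0.0592/n) log Q: log Q = (E° − E)·n/0.0592 = (+2.02 − (+1.924))·2/0.0592 = 3.2432.
So 2·log[Au⁺] = 1·log(0.00492) − log Q = -2.3080 − (3.2432) = -5.5512; log[Au⁺] = -5.5512 / 2 = -2.7756; [Au⁺] = 10^(-2.7756) ≈ 0.0017 M.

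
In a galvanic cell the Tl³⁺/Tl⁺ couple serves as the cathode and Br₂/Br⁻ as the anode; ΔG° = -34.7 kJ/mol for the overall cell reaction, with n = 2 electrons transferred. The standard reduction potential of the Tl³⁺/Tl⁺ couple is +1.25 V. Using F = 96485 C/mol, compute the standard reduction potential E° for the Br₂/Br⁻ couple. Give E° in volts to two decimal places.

E°cell = −ΔG°/(nF) = −(-34.7×10³)/((2)(96485)) = +0.180 V.
Since Tl³⁺/Tl⁺ is the cathode and Br₂/Br⁻ the anode, E°cell = E°(Tl³⁺/Tl⁺) − E°(Br₂/Br⁻).
So E°(Br₂/Br⁻) = E°(Tl³⁺/Tl⁺) − E°cell = (+1.25) − (+0.180) = +1.07 V.

+1.07 V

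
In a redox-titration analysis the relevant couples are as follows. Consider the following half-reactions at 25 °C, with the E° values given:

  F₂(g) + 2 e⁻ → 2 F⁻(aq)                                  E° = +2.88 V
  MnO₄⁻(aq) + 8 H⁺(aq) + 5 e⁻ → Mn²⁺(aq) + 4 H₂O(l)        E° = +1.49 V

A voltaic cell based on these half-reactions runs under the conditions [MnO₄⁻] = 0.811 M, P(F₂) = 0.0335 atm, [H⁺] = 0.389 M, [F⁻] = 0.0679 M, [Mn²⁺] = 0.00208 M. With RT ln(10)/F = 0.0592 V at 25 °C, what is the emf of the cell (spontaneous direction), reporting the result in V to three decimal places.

+1.424 V

F₂/F⁻ is the cathode (higher E°), MnO₄⁻/Mn²⁺ the anode: E°cell = +2.88 − (+1.49) = +1.39 V, n = 10.
Overall: 5 F₂(g) + 2 Mn²⁺(aq) + 8 H₂O(l) → 10 F⁻(aq) + 2 MnO₄⁻(aq) + 16 H⁺(aq)
Q = [F⁻]^10·[MnO₄⁻]^2·[H⁺]^16 / (P(F₂)^5·[Mn²⁺]^2); log Q = -5.685.
E = E° − (0.0592/n) log Q = +1.39 − (0.0592/10)(-5.685) = +1.424 V.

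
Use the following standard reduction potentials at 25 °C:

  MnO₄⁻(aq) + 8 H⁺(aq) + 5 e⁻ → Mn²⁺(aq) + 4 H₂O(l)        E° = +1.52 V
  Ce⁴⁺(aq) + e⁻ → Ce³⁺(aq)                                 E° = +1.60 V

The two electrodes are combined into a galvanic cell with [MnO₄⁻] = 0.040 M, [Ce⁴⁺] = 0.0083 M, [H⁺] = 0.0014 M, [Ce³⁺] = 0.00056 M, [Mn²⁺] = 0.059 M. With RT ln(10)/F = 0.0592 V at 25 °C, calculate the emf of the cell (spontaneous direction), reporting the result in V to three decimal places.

+0.422 V

Ce⁴⁺/Ce³⁺ is the cathode (higher E°), MnO₄⁻/Mn²⁺ the anode: E°cell = +1.60 − (+1.52) = +0.08 V, n = 5.
Overall: 5 Ce⁴⁺(aq) + Mn²⁺(aq) + 4 H₂O(l) → 5 Ce³⁺(aq) + MnO₄⁻(aq) + 8 H⁺(aq)
Q = [Ce³⁺]^5·[MnO₄⁻]·[H⁺]^8 / ([Ce⁴⁺]^5·[Mn²⁺]); log Q = -28.854.
E = E° − (0.0592/n) log Q = +0.08 − (0.0592/5)(-28.854) = +0.422 V.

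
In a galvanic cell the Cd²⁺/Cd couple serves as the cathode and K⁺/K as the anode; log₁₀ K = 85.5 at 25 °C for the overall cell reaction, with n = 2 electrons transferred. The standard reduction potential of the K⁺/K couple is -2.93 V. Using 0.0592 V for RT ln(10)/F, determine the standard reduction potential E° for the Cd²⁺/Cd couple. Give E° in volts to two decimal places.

E°cell = (0.0592/n)·log K = (0.0592/2)(85.5) = +2.531 V.
Since Cd²⁺/Cd is the cathode and K⁺/K the anode, E°cell = E°(Cd²⁺/Cd) − E°(K⁺/K).
So E°(Cd²⁺/Cd) = E°cell + E°(K⁺/K) = +2.531 + (-2.93) = -0.40 V.

-0.40 V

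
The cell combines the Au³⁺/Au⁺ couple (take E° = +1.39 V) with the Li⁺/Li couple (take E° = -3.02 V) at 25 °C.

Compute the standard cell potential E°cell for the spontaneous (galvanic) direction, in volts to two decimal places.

The Au³⁺/Au⁺ couple has the higher reduction potential, so it is the cathode; Li⁺/Li is oxidised at the anode.
E°cell = E°(cathode) − E°(anode) = (+1.39) − (-3.02) = +4.41 V.

+4.41 V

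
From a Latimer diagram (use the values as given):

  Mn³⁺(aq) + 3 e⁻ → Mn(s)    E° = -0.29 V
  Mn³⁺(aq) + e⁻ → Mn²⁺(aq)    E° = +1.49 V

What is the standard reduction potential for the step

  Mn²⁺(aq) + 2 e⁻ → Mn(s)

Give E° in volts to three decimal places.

Sequential free energies add, so n₃E°₃ = n₁E°₁ + n₂E°₂.
With n₃ = 3, and the known step contributing 1×(+1.49) V, the unknown satisfies 2·E° = 3×(-0.29) − 1×(+1.49) = -2.360.
E° = -2.360 / 2 = -1.180 V.

-1.180 V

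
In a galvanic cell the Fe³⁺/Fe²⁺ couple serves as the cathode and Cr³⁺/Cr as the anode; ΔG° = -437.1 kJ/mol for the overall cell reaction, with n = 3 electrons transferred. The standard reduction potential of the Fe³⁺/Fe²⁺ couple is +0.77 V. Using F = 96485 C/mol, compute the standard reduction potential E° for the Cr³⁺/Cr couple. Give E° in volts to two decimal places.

-0.74 V

E°cell = −ΔG°/(nF) = −(-437.1×10³)/((3)(96485)) = +1.510 V.
Since Fe³⁺/Fe²⁺ is the cathode and Cr³⁺/Cr the anode, E°cell = E°(Fe³⁺/Fe²⁺) − E°(Cr³⁺/Cr).
So E°(Cr³⁺/Cr) = E°(Fe³⁺/Fe²⁺) − E°cell = (+0.77) − (+1.510) = -0.74 V.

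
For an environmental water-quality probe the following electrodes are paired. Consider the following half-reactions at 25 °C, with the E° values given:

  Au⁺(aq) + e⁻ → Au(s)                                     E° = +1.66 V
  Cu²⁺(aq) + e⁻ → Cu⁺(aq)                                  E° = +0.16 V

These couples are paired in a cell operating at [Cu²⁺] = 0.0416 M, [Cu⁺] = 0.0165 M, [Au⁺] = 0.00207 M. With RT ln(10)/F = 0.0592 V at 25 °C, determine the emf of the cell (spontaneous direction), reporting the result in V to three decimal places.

+1.317 V

Au⁺/Au is the cathode (higher E°), Cu²⁺/Cu⁺ the anode: E°cell = +1.66 − (+0.16) = +1.50 V, n = 1.
Overall: Au⁺(aq) + Cu⁺(aq) → Au(s) + Cu²⁺(aq)
Q = [Cu²⁺] / ([Au⁺]·[Cu⁺]); log Q = 3.086.
E = E° − (0.0592/n) log Q = +1.50 − (0.0592/1)(3.086) = +1.317 V.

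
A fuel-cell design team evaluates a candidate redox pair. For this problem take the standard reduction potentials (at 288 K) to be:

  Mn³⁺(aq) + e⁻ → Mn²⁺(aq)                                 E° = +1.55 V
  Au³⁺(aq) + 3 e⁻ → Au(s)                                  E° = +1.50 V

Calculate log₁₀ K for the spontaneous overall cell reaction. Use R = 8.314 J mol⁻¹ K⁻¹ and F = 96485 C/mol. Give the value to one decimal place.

Cathode: Mn³⁺/Mn²⁺; anode: Au³⁺/Au. E°cell = (+1.55) − (+1.50) = +0.05 V, with n = 3.
ΔG° = −nFE° = −RT ln K, so ln K = nFE°/(RT) = (3)(96485)(+0.05) / ((8.314)(288)) = 6.044.
log₁₀ K = 6.044 / ln 10 = 2.6.

2.6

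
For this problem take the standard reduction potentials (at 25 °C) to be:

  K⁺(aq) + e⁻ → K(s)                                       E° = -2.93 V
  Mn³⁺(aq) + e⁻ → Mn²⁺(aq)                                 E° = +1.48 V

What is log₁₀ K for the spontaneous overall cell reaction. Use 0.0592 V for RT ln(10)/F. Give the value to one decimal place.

Cathode: Mn³⁺/Mn²⁺; anode: K⁺/K. E°cell = +4.41 V, n = 1.
log K = nE°cell / 0.0592 = (1)(+4.41) / 0.0592 = 74.5.

74.5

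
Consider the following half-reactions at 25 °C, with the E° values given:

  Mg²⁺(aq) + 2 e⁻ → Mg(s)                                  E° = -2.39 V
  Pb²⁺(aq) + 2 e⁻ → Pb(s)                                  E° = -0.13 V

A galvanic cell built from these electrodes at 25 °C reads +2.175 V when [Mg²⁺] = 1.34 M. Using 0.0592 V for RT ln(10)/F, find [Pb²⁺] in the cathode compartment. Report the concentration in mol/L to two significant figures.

Pb²⁺/Pb is the cathode, Mg²⁺/Mg the anode: E°cell = +2.26 V, n = 2.
Overall reaction: Pb²⁺(aq) + Mg(s) → Pb(s) + Mg²⁺(aq); Q = [Mg²⁺]^1/[Pb²⁺]^1.
From E = E° − (0.0592/n) log Q: log Q = (E° − E)·n/0.0592 = (+2.26 − (+2.175))·2/0.0592 = 2.8716.
So 1·log[Pb²⁺] = 1·log(1.34) − log Q = 0.1271 − (2.8716) = -2.7445; [Pb²⁺] = 10^(-2.7445) ≈ 0.0018 M.

0.0018 M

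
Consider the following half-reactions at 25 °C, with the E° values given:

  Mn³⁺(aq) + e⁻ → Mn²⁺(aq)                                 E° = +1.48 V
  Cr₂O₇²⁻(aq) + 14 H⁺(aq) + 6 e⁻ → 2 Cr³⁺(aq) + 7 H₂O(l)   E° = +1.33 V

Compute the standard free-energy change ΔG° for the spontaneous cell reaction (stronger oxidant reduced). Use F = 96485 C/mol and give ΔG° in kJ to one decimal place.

-86.8 kJ

Mn³⁺/Mn²⁺ (E° = +1.48 V) is the cathode; Cr₂O₇²⁻/Cr³⁺ (E° = +1.33 V) is the anode, so E°cell = +0.15 V.
Balancing electrons gives n = 6 (lcm of 1 and 6).
ΔG° = −nFE° = −(6)(96485)(+0.15) = -86,836 J = -86.8 kJ.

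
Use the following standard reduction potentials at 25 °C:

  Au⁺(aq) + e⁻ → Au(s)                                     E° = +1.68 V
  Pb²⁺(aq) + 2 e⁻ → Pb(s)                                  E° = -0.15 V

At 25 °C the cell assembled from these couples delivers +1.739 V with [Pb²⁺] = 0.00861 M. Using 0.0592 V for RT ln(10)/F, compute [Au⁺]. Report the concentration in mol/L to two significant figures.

0.0027 M

Au⁺/Au is the cathode, Pb²⁺/Pb the anode: E°cell = +1.83 V, n = 2.
Overall reaction: 2 Au⁺(aq) + Pb(s) → 2 Au(s) + Pb²⁺(aq); Q = [Pb²⁺]^1/[Au⁺]^2.
From E = E° − (0.0592/n) log Q: log Q = (E° − E)·n/0.0592 = (+1.83 − (+1.739))·2/0.0592 = 3.0743.
So 2·log[Au⁺] = 1·log(0.00861) − log Q = -2.0650 − (3.0743) = -5.1393; log[Au⁺] = -5.1393 / 2 = -2.5697; [Au⁺] = 10^(-2.5697) ≈ 0.0027 M.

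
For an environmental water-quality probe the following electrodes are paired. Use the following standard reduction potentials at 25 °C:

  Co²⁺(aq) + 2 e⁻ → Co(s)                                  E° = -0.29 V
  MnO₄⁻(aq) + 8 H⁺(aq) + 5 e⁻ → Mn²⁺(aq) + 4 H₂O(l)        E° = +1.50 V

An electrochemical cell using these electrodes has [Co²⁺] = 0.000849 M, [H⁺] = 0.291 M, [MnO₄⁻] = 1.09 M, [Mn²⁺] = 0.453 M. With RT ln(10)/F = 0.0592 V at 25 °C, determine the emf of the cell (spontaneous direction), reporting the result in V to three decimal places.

+1.835 V

MnO₄⁻/Mn²⁺ is the cathode (higher E°), Co²⁺/Co the anode: E°cell = +1.50 − (-0.29) = +1.79 V, n = 10.
Overall: 2 MnO₄⁻(aq) + 16 H⁺(aq) + 5 Co(s) → 2 Mn²⁺(aq) + 8 H₂O(l) + 5 Co²⁺(aq)
Q = [Mn²⁺]^2·[Co²⁺]^5 / ([MnO₄⁻]^2·[H⁺]^16); log Q = -7.540.
E = E° − (0.0592/n) log Q = +1.79 − (0.0592/10)(-7.540) = +1.835 V.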